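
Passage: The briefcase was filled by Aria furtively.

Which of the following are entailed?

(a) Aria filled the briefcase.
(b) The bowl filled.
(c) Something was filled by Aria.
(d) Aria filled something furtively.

(a), (c), (d)

(a) Entailed — the original entails any weakening of itself; this just drops 'furtively'.
(b) Not entailed — the briefcase is what filled, not the bowl.
(c) Entailed — this follows by dropping conjuncts from the filling event's description.
(d) Entailed — generalizing the patient leaves a sub-description the original still satisfies.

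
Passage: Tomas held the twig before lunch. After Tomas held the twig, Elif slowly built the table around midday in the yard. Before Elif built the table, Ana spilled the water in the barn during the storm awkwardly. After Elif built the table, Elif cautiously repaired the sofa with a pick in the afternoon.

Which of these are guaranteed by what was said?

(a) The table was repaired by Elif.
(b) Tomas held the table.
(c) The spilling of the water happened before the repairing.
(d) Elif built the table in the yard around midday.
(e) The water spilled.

(c), (d), (e)

(a) Not entailed — Elif repaired the sofa, not the table; the table belongs to the building event.
(b) Not entailed — Tomas held the twig, not the table; the table belongs to the building event.
(c) Entailed — the narrative places the spilling before the repairing.
(d) Entailed — dropping 'slowly' leaves a sub-description the original still satisfies.
(e) Entailed — 'Ana spilled the water' is causative; it entails the inchoative 'the water spilled'.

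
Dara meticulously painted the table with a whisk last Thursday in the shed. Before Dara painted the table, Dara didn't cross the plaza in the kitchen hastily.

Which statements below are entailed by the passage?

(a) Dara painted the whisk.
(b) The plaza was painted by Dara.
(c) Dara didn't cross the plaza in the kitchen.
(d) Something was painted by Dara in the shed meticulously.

(d)

(a) Not entailed — the whisk is the instrument, not what was painted.
(b) Not entailed — Dara painted the table, not the plaza; the plaza belongs to the crossing event.
(c) Not entailed — dropping 'hastily' under negation is not valid — the original leaves open that Dara crossed the plaza some other way.
(d) Entailed — the original entails any weakening of itself; this just drops 'last Thursday', 'with a whisk' and generalizes the patient.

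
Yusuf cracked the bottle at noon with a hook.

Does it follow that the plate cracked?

Nothing is said about any plate; only the bottle is affected.

no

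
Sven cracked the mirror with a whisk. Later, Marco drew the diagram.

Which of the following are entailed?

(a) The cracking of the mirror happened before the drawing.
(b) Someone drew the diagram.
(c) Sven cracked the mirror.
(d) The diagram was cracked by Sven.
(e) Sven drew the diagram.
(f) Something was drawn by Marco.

(a), (b), (c), (f)

(a) Entailed — the narrative places the cracking before the drawing.
(b) Entailed — this follows by dropping conjuncts from the drawing event's description.
(c) Entailed — this follows by dropping conjuncts from the cracking event's description.
(d) Not entailed — Sven cracked the mirror, not the diagram; the diagram belongs to the drawing event.
(e) Not entailed — the passage has Marco drawing the diagram, not Sven.
(f) Entailed — generalizing the patient leaves a sub-description the original still satisfies.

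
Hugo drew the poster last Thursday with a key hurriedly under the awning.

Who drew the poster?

'Hugo' marks the agent of the drawing event.

Hugo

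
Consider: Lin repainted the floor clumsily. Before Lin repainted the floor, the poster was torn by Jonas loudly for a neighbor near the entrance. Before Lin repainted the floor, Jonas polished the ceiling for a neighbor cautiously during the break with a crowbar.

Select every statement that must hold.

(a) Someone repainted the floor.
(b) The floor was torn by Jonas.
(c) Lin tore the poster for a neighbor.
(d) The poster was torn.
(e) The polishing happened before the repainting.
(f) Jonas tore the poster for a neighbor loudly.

(a), (d), (e), (f)

(a) Entailed — dropping 'clumsily' and generalizing the agent leaves a sub-description the original still satisfies.
(b) Not entailed — Jonas tore the poster, not the floor; the floor belongs to the repainting event.
(c) Not entailed — the passage has Jonas tearing the poster, not Lin.
(d) Entailed — the original entails any weakening of itself; this just drops 'near the entrance', 'for a neighbor', 'loudly' and generalizes the agent.
(e) Entailed — the narrative places the polishing before the repainting.
(f) Entailed — dropping 'near the entrance' leaves a sub-description the original still satisfies.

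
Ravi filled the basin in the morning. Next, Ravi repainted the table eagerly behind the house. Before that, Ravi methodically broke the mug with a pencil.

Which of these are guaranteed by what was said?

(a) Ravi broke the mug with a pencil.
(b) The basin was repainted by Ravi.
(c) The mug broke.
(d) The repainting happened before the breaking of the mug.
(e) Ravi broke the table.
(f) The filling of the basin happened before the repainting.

(a) Entailed — every conjunct here is already in the original breaking event.
(b) Not entailed — Ravi repainted the table, not the basin; the basin belongs to the filling event.
(c) Entailed — 'Ravi broke the mug' is causative; it entails the inchoative 'the mug broke'.
(d) Not entailed — the narrative places the breaking before the repainting, not after.
(e) Not entailed — Ravi broke the mug, not the table; the table belongs to the repainting event.
(f) Entailed — the narrative places the filling before the repainting.

(a), (c), (f)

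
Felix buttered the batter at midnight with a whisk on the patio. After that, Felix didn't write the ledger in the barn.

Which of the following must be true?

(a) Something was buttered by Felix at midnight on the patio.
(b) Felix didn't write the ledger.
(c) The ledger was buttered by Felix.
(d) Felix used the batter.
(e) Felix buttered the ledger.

(a) Entailed — every conjunct here is already in the original buttering event.
(b) Not entailed — dropping 'in the barn' under negation is not valid — the original leaves open that Felix wrote the ledger some other way.
(c) Not entailed — Felix buttered the batter, not the ledger; the ledger belongs to the writing event.
(d) Not entailed — the batter is the patient, not an instrument — Felix used a whisk.
(e) Not entailed — Felix buttered the batter, not the ledger; the ledger belongs to the writing event.

(a)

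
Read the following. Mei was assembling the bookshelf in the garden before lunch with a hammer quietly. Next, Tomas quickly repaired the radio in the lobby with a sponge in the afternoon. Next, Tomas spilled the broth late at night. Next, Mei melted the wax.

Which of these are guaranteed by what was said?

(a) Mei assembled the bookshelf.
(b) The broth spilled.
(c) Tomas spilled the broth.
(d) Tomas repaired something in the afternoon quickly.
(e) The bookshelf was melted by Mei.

(a) Not entailed — 'was assembling' is progressive on an accomplishment; it does not entail the completed 'assembled'.
(b) Entailed — 'Tomas spilled the broth' is causative; it entails the inchoative 'the broth spilled'.
(c) Entailed — dropping 'late at night' leaves a sub-description the original still satisfies.
(d) Entailed — the original entails any weakening of itself; this just drops 'with a sponge', 'in the lobby' and generalizes the patient.
(e) Not entailed — Mei melted the wax, not the bookshelf; the bookshelf belongs to the assembling event.

(b), (c), (d)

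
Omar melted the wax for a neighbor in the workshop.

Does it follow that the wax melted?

yes

'Omar melted the wax' is the causative; it entails the inchoative 'the wax melted'.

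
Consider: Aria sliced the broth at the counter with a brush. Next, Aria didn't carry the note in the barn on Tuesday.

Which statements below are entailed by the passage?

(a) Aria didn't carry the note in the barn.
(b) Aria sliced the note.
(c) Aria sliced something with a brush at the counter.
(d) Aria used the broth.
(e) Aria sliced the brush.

(a) Not entailed — dropping 'on Tuesday' under negation is not valid — the original leaves open that Aria carried the note some other way.
(b) Not entailed — Aria sliced the broth, not the note; the note belongs to the carrying event.
(c) Entailed — the original entails any weakening of itself; this just generalizes the patient.
(d) Not entailed — the broth is the patient, not an instrument — Aria used a brush.
(e) Not entailed — the brush is the instrument, not what was sliced.

(c)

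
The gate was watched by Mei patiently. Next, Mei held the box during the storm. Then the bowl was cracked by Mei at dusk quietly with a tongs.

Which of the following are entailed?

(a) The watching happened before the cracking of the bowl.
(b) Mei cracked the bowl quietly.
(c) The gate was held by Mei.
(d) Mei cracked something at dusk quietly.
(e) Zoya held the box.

(a), (b), (d)

(a) Entailed — the narrative places the watching before the cracking.
(b) Entailed — every conjunct here is already in the original cracking event.
(c) Not entailed — Mei held the box, not the gate; the gate belongs to the watching event.
(d) Entailed — every conjunct here is already in the original cracking event.
(e) Not entailed — the passage has Mei holding the box, not Zoya.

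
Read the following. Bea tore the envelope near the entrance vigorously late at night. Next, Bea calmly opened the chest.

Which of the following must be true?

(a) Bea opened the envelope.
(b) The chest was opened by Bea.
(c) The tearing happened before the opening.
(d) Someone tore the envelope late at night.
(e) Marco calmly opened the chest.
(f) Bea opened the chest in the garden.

(a) Not entailed — Bea opened the chest, not the envelope; the envelope belongs to the tearing event.
(b) Entailed — the original entails any weakening of itself; this just drops 'calmly'.
(c) Entailed — the narrative places the tearing before the opening.
(d) Entailed — dropping 'near the entrance', 'vigorously' and generalizing the agent leaves a sub-description the original still satisfies.
(e) Not entailed — the passage has Bea opening the chest, not Marco.
(f) Not entailed — 'in the garden' adds information not in the original event.

(b), (c), (d)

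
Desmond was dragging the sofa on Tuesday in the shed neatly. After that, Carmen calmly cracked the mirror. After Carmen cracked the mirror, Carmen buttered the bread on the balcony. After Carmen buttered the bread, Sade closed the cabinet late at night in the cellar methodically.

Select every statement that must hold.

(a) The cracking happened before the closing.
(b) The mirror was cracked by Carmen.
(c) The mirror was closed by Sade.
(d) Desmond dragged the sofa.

(a) Entailed — the narrative places the cracking before the closing.
(b) Entailed — the original entails any weakening of itself; this just drops 'calmly'.
(c) Not entailed — Sade closed the cabinet, not the mirror; the mirror belongs to the cracking event.
(d) Entailed — 'drag' is an activity; 'was dragging' entails that some dragging happened, so 'dragged' holds.

(a), (b), (d)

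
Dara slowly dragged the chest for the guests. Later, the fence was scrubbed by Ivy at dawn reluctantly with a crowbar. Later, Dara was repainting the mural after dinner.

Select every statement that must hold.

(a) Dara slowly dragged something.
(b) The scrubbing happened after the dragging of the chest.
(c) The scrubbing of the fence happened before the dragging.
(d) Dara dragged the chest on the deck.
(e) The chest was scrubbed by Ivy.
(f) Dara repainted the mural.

(a), (b)

(a) Entailed — this follows by dropping conjuncts from the dragging event's description.
(b) Entailed — the narrative places the dragging before the scrubbing.
(c) Not entailed — the narrative places the dragging before the scrubbing, not after.
(d) Not entailed — 'on the deck' adds information not in the original event.
(e) Not entailed — Ivy scrubbed the fence, not the chest; the chest belongs to the dragging event.
(f) Not entailed — 'was repainting' is progressive on an accomplishment; it does not entail the completed 'repainted'.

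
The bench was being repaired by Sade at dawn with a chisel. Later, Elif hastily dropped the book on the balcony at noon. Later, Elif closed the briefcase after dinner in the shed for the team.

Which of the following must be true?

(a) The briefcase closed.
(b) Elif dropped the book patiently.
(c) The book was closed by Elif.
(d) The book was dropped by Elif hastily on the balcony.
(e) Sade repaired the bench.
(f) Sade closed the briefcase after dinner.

(a) Entailed — 'Elif closed the briefcase' is causative; it entails the inchoative 'the briefcase closed'.
(b) Not entailed — 'patiently' adds a manner not in (and inconsistent with) the original.
(c) Not entailed — Elif closed the briefcase, not the book; the book belongs to the dropping event.
(d) Entailed — this follows by dropping conjuncts from the dropping event's description.
(e) Not entailed — 'was repairing' is progressive on an accomplishment; it does not entail the completed 'repaired'.
(f) Not entailed — the passage has Elif closing the briefcase, not Sade.

(a), (d)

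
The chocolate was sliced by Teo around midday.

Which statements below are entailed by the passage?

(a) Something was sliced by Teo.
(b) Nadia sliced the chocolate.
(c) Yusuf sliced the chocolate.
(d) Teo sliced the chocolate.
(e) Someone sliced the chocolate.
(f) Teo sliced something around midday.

(a), (d), (e), (f)

(a) Entailed — dropping 'around midday' and generalizing the patient leaves a sub-description the original still satisfies.
(b) Not entailed — the passage has Teo slicing the chocolate, not Nadia.
(c) Not entailed — the passage has Teo slicing the chocolate, not Yusuf.
(d) Entailed — this follows by dropping conjuncts from the slicing event's description.
(e) Entailed — dropping 'around midday' and generalizing the agent leaves a sub-description the original still satisfies.
(f) Entailed — this follows by dropping conjuncts from the slicing event's description.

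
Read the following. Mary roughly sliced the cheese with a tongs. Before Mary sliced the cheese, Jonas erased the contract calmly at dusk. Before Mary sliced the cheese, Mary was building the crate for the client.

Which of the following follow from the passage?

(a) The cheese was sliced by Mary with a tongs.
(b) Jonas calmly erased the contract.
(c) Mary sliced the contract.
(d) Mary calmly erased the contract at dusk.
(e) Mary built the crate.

(a) Entailed — every conjunct here is already in the original slicing event.
(b) Entailed — this follows by dropping conjuncts from the erasing event's description.
(c) Not entailed — Mary sliced the cheese, not the contract; the contract belongs to the erasing event.
(d) Not entailed — the passage has Jonas erasing the contract, not Mary.
(e) Not entailed — 'was building' is progressive on an accomplishment; it does not entail the completed 'built'.

(a), (b)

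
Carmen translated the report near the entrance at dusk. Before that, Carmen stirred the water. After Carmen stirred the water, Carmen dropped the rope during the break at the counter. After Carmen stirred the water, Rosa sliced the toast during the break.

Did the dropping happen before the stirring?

The narrative orders the stirring before the dropping.

no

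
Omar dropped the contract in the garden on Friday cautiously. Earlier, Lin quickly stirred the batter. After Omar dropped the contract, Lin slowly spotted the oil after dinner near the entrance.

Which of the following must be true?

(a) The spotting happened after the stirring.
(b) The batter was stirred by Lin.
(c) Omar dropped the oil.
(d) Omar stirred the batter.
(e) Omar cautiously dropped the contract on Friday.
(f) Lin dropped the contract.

(a) Entailed — the narrative places the stirring before the spotting.
(b) Entailed — the original entails any weakening of itself; this just drops 'quickly'.
(c) Not entailed — Omar dropped the contract, not the oil; the oil belongs to the spotting event.
(d) Not entailed — the passage has Lin stirring the batter, not Omar.
(e) Entailed — every conjunct here is already in the original dropping event.
(f) Not entailed — the passage has Omar dropping the contract, not Lin.

(a), (b), (e)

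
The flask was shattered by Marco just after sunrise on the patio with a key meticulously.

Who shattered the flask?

'Marco' marks the agent of the shattering event.

Marco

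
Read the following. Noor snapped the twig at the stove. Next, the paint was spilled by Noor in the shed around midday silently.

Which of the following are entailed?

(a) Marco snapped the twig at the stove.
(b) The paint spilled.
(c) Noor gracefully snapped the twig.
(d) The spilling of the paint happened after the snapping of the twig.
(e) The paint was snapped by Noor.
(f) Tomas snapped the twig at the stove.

(b), (d)

(a) Not entailed — the passage has Noor snapping the twig, not Marco.
(b) Entailed — 'Noor spilled the paint' is causative; it entails the inchoative 'the paint spilled'.
(c) Not entailed — 'gracefully' adds information not in the original event.
(d) Entailed — the narrative places the snapping before the spilling.
(e) Not entailed — Noor snapped the twig, not the paint; the paint belongs to the spilling event.
(f) Not entailed — the passage has Noor snapping the twig, not Tomas.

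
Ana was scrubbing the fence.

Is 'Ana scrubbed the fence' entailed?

'scrub' is atelic; if Ana was scrubbing the fence, then Ana scrubbed the fence (for some time).

yes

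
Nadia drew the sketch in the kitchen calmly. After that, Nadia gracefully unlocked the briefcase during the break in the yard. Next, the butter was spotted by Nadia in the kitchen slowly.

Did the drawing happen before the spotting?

The narrative orders the drawing before the spotting.

yes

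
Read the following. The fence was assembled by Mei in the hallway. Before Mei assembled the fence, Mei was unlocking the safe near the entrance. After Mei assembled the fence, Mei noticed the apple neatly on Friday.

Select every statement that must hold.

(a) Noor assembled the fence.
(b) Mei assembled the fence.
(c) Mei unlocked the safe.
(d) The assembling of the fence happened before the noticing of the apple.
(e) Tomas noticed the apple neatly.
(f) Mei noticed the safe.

(a) Not entailed — the passage has Mei assembling the fence, not Noor.
(b) Entailed — every conjunct here is already in the original assembling event.
(c) Not entailed — 'was unlocking' is progressive on an accomplishment; it does not entail the completed 'unlocked'.
(d) Entailed — the narrative places the assembling before the noticing.
(e) Not entailed — the passage has Mei noticing the apple, not Tomas.
(f) Not entailed — Mei noticed the apple, not the safe; the safe belongs to the unlocking event.

(b), (d)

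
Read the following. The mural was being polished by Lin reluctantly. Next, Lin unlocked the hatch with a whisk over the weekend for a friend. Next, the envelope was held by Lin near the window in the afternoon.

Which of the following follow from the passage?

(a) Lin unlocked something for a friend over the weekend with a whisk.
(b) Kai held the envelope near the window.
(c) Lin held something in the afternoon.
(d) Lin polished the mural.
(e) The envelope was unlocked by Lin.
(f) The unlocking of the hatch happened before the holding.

(a), (c), (d), (f)

(a) Entailed — every conjunct here is already in the original unlocking event.
(b) Not entailed — the passage has Lin holding the envelope, not Kai.
(c) Entailed — this follows by dropping conjuncts from the holding event's description.
(d) Entailed — 'polish' is an activity; 'was polishing' entails that some polishing happened, so 'polished' holds.
(e) Not entailed — Lin unlocked the hatch, not the envelope; the envelope belongs to the holding event.
(f) Entailed — the narrative places the unlocking before the holding.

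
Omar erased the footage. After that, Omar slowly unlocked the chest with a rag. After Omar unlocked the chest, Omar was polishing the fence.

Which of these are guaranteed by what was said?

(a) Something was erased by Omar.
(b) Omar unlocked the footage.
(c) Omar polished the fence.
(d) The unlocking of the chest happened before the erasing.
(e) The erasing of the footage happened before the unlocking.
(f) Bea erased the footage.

(a), (c), (e)

(a) Entailed — every conjunct here is already in the original erasing event.
(b) Not entailed — Omar unlocked the chest, not the footage; the footage belongs to the erasing event.
(c) Entailed — 'polish' is an activity; 'was polishing' entails that some polishing happened, so 'polished' holds.
(d) Not entailed — the narrative places the erasing before the unlocking, not after.
(e) Entailed — the narrative places the erasing before the unlocking.
(f) Not entailed — the passage has Omar erasing the footage, not Bea.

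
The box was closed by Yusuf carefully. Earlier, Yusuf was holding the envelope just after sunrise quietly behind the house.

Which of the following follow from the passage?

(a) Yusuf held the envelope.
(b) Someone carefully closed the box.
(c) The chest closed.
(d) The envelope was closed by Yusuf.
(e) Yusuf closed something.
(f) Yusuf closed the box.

(a) Entailed — 'hold' is an activity; 'was holding' entails that some holding happened, so 'held' holds.
(b) Entailed — the original entails any weakening of itself; this just generalizes the agent.
(c) Not entailed — the box is what closed, not the chest.
(d) Not entailed — Yusuf closed the box, not the envelope; the envelope belongs to the holding event.
(e) Entailed — dropping 'carefully' and generalizing the patient leaves a sub-description the original still satisfies.
(f) Entailed — every conjunct here is already in the original closing event.

(a), (b), (e), (f)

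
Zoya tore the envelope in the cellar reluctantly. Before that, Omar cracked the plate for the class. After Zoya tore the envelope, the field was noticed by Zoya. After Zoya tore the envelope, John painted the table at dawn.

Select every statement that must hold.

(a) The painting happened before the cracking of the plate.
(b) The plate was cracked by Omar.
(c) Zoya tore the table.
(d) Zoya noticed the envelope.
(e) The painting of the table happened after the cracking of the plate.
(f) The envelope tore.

(a) Not entailed — the narrative places the cracking before the painting, not after.
(b) Entailed — every conjunct here is already in the original cracking event.
(c) Not entailed — Zoya tore the envelope, not the table; the table belongs to the painting event.
(d) Not entailed — Zoya noticed the field, not the envelope; the envelope belongs to the tearing event.
(e) Entailed — the narrative places the cracking before the painting.
(f) Entailed — 'Zoya tore the envelope' is causative; it entails the inchoative 'the envelope tore'.

(b), (e), (f)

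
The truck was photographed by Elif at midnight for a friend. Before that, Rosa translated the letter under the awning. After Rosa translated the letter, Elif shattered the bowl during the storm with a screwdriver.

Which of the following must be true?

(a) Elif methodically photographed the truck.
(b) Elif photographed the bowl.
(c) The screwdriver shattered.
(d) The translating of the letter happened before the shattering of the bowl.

(d)

(a) Not entailed — 'methodically' adds information not in the original event.
(b) Not entailed — Elif photographed the truck, not the bowl; the bowl belongs to the shattering event.
(c) Not entailed — the bowl is what shattered, not the screwdriver.
(d) Entailed — the narrative places the translating before the shattering.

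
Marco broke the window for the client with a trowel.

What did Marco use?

a trowel

'with a trowel' marks the instrument of the breaking event.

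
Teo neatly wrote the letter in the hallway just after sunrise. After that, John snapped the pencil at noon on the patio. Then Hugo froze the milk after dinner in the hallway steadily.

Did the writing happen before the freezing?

yes

The narrative orders the writing before the freezing.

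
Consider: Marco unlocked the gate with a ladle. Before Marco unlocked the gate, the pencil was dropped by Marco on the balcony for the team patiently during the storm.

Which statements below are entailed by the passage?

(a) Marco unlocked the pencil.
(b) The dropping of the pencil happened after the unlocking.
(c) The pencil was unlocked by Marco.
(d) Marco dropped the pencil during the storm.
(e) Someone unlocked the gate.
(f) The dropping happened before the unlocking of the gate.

(a) Not entailed — Marco unlocked the gate, not the pencil; the pencil belongs to the dropping event.
(b) Not entailed — the narrative places the dropping before the unlocking, not after.
(c) Not entailed — Marco unlocked the gate, not the pencil; the pencil belongs to the dropping event.
(d) Entailed — every conjunct here is already in the original dropping event.
(e) Entailed — dropping 'with a ladle' and generalizing the agent leaves a sub-description the original still satisfies.
(f) Entailed — the narrative places the dropping before the unlocking.

(d), (e), (f)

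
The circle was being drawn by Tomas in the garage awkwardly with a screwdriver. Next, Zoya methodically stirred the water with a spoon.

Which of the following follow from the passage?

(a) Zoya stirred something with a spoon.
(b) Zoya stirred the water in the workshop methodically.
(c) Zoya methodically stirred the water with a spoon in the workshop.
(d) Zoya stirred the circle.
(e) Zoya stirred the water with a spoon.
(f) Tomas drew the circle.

(a), (e)

(a) Entailed — the original entails any weakening of itself; this just drops 'methodically' and generalizes the patient.
(b) Not entailed — 'in the workshop' adds information not in the original event.
(c) Not entailed — 'in the workshop' adds information not in the original event.
(d) Not entailed — Zoya stirred the water, not the circle; the circle belongs to the drawing event.
(e) Entailed — this follows by dropping conjuncts from the stirring event's description.
(f) Not entailed — 'was drawing' is progressive on an accomplishment; it does not entail the completed 'drew'.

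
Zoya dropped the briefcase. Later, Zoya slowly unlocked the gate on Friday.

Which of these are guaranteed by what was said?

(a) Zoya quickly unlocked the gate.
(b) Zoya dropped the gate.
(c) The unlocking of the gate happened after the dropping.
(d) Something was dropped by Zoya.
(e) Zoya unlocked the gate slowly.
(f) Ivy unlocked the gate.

(a) Not entailed — 'quickly' adds a manner not in (and inconsistent with) the original.
(b) Not entailed — Zoya dropped the briefcase, not the gate; the gate belongs to the unlocking event.
(c) Entailed — the narrative places the dropping before the unlocking.
(d) Entailed — the original entails any weakening of itself; this just generalizes the patient.
(e) Entailed — the original entails any weakening of itself; this just drops 'on Friday'.
(f) Not entailed — the passage has Zoya unlocking the gate, not Ivy.

(c), (d), (e)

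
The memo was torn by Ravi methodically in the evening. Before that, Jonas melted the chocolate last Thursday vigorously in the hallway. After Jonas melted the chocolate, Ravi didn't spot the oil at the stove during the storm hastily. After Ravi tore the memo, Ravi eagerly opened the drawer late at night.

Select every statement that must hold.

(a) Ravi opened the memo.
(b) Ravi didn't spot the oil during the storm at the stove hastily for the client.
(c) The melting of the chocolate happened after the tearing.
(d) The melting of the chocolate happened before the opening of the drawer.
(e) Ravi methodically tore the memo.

(b), (d), (e)

(a) Not entailed — Ravi opened the drawer, not the memo; the memo belongs to the tearing event.
(b) Entailed — under negation, adding a further restriction is entailed: if no such spotting event occurred, none occurred for the client either.
(c) Not entailed — the narrative places the melting before the tearing, not after.
(d) Entailed — the narrative places the melting before the opening.
(e) Entailed — this follows by dropping conjuncts from the tearing event's description.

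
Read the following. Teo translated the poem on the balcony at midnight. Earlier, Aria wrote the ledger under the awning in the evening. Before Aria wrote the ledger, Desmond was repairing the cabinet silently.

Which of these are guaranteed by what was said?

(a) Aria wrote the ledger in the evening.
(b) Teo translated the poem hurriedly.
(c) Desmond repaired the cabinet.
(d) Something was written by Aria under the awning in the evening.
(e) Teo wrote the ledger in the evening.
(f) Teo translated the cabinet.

(a), (d)

(a) Entailed — this follows by dropping conjuncts from the writing event's description.
(b) Not entailed — 'hurriedly' adds information not in the original event.
(c) Not entailed — 'was repairing' is progressive on an accomplishment; it does not entail the completed 'repaired'.
(d) Entailed — this follows by dropping conjuncts from the writing event's description.
(e) Not entailed — the passage has Aria writing the ledger, not Teo.
(f) Not entailed — Teo translated the poem, not the cabinet; the cabinet belongs to the repairing event.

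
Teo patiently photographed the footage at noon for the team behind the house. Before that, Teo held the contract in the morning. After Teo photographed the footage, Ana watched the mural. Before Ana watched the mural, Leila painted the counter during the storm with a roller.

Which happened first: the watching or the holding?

The connectives place the holding before the watching.

the holding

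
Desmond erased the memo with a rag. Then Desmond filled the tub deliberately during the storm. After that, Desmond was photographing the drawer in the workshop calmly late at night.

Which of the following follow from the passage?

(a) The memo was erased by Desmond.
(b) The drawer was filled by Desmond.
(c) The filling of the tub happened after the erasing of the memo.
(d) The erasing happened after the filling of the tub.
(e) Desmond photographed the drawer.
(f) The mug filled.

(a), (c)

(a) Entailed — dropping 'with a rag' leaves a sub-description the original still satisfies.
(b) Not entailed — Desmond filled the tub, not the drawer; the drawer belongs to the photographing event.
(c) Entailed — the narrative places the erasing before the filling.
(d) Not entailed — the narrative places the erasing before the filling, not after.
(e) Not entailed — 'was photographing' is progressive on an accomplishment; it does not entail the completed 'photographed'.
(f) Not entailed — the tub is what filled, not the mug.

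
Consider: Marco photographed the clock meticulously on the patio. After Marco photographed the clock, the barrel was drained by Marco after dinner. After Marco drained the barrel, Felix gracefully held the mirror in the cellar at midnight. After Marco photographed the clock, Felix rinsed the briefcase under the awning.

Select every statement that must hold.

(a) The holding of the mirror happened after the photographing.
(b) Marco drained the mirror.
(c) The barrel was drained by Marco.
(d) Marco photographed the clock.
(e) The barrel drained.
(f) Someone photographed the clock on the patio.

(a), (c), (d), (e), (f)

(a) Entailed — the narrative places the photographing before the holding.
(b) Not entailed — Marco drained the barrel, not the mirror; the mirror belongs to the holding event.
(c) Entailed — every conjunct here is already in the original draining event.
(d) Entailed — dropping 'on the patio', 'meticulously' leaves a sub-description the original still satisfies.
(e) Entailed — 'Marco drained the barrel' is causative; it entails the inchoative 'the barrel drained'.
(f) Entailed — dropping 'meticulously' and generalizing the agent leaves a sub-description the original still satisfies.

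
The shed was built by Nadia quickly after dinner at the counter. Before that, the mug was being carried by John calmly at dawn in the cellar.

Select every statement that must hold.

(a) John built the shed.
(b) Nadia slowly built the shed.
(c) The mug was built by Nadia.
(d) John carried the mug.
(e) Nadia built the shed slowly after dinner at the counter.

(a) Not entailed — the passage has Nadia building the shed, not John.
(b) Not entailed — 'slowly' adds a manner not in (and inconsistent with) the original.
(c) Not entailed — Nadia built the shed, not the mug; the mug belongs to the carrying event.
(d) Entailed — 'carry' is an activity; 'was carrying' entails that some carrying happened, so 'carried' holds.
(e) Not entailed — 'slowly' adds a manner not in (and inconsistent with) the original.

(d)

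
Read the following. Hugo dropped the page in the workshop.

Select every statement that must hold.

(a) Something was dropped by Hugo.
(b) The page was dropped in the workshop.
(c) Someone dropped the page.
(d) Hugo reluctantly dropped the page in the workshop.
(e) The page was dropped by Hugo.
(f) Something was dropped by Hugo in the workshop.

(a), (b), (c), (e), (f)

(a) Entailed — this follows by dropping conjuncts from the dropping event's description.
(b) Entailed — generalizing the agent leaves a sub-description the original still satisfies.
(c) Entailed — the original entails any weakening of itself; this just drops 'in the workshop' and generalizes the agent.
(d) Not entailed — 'reluctantly' adds information not in the original event.
(e) Entailed — dropping 'in the workshop' leaves a sub-description the original still satisfies.
(f) Entailed — every conjunct here is already in the original dropping event.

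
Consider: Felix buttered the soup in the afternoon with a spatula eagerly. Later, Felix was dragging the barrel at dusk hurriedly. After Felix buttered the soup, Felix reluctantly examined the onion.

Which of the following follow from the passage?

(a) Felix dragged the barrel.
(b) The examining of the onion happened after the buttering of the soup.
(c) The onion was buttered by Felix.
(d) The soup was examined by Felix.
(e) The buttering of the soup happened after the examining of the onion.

(a) Entailed — 'drag' is an activity; 'was dragging' entails that some dragging happened, so 'dragged' holds.
(b) Entailed — the narrative places the buttering before the examining.
(c) Not entailed — Felix buttered the soup, not the onion; the onion belongs to the examining event.
(d) Not entailed — Felix examined the onion, not the soup; the soup belongs to the buttering event.
(e) Not entailed — the narrative places the buttering before the examining, not after.

(a), (b)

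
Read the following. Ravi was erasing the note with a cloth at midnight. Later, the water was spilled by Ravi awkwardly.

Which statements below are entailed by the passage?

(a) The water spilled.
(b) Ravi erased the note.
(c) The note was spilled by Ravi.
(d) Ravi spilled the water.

(a) Entailed — 'Ravi spilled the water' is causative; it entails the inchoative 'the water spilled'.
(b) Not entailed — 'was erasing' is progressive on an accomplishment; it does not entail the completed 'erased'.
(c) Not entailed — Ravi spilled the water, not the note; the note belongs to the erasing event.
(d) Entailed — this follows by dropping conjuncts from the spilling event's description.

(a), (d)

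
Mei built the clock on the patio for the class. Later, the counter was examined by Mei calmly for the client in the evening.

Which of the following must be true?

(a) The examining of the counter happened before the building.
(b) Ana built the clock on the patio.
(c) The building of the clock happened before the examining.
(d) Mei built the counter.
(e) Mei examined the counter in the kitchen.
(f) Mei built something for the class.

(c), (f)

(a) Not entailed — the narrative places the building before the examining, not after.
(b) Not entailed — the passage has Mei building the clock, not Ana.
(c) Entailed — the narrative places the building before the examining.
(d) Not entailed — Mei built the clock, not the counter; the counter belongs to the examining event.
(e) Not entailed — 'in the kitchen' adds information not in the original event.
(f) Entailed — the original entails any weakening of itself; this just drops 'on the patio' and generalizes the patient.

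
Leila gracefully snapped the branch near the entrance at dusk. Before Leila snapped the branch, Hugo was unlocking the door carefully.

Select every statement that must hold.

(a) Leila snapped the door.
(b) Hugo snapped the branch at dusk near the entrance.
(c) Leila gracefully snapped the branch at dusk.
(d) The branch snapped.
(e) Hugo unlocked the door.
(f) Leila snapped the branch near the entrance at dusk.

(a) Not entailed — Leila snapped the branch, not the door; the door belongs to the unlocking event.
(b) Not entailed — the passage has Leila snapping the branch, not Hugo.
(c) Entailed — this follows by dropping conjuncts from the snapping event's description.
(d) Entailed — 'Leila snapped the branch' is causative; it entails the inchoative 'the branch snapped'.
(e) Not entailed — 'was unlocking' is progressive on an accomplishment; it does not entail the completed 'unlocked'.
(f) Entailed — every conjunct here is already in the original snapping event.

(c), (d), (f)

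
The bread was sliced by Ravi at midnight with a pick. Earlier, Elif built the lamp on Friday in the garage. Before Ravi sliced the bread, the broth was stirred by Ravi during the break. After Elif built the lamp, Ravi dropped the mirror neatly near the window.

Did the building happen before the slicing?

yes

The narrative orders the building before the slicing.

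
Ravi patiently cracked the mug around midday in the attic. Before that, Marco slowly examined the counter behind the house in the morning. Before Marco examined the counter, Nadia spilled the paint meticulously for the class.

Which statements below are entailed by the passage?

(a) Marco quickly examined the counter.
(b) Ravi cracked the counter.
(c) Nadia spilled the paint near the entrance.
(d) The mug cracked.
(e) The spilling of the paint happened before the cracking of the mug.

(a) Not entailed — 'quickly' adds a manner not in (and inconsistent with) the original.
(b) Not entailed — Ravi cracked the mug, not the counter; the counter belongs to the examining event.
(c) Not entailed — 'near the entrance' adds information not in the original event.
(d) Entailed — 'Ravi cracked the mug' is causative; it entails the inchoative 'the mug cracked'.
(e) Entailed — the narrative places the spilling before the cracking.

(d), (e)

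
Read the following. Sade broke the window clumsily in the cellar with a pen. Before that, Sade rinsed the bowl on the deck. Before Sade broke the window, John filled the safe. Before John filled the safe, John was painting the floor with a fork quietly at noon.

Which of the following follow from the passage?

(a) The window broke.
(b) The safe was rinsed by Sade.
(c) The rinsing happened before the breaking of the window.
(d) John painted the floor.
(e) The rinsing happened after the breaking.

(a), (c)

(a) Entailed — 'Sade broke the window' is causative; it entails the inchoative 'the window broke'.
(b) Not entailed — Sade rinsed the bowl, not the safe; the safe belongs to the filling event.
(c) Entailed — the narrative places the rinsing before the breaking.
(d) Not entailed — 'was painting' is progressive on an accomplishment; it does not entail the completed 'painted'.
(e) Not entailed — the narrative places the rinsing before the breaking, not after.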